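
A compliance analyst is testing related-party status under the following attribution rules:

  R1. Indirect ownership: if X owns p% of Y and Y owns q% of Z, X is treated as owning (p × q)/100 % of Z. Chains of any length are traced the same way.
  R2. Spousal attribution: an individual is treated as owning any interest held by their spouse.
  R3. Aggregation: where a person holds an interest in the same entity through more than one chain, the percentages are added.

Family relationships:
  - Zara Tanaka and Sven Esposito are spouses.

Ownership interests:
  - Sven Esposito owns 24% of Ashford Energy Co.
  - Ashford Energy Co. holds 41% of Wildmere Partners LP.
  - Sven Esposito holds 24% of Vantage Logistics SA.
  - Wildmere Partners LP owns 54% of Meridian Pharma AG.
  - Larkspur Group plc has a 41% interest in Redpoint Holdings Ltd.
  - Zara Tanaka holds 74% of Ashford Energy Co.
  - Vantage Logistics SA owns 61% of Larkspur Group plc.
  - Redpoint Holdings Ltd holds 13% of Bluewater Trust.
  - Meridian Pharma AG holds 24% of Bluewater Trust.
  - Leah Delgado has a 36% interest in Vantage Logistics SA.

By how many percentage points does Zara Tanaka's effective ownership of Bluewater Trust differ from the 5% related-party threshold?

0.98764

By spousal attribution (R2), Zara Tanaka is treated as also owning Sven Esposito's interest in Ashford Energy Co, giving 74% + 24% = 98%.
By spousal attribution (R2), Zara Tanaka is treated as owning Sven Esposito's 24% interest in Vantage Logistics SA.
Chain via Ashford Energy Co. → Wildmere Partners LP → Meridian Pharma AG (R1): 98% × 41% × 54% × 24% = 5.207328% of Bluewater Trust.
Chain via Vantage Logistics SA → Larkspur Group plc → Redpoint Holdings Ltd (R1): 24% × 61% × 41% × 13% = 0.780312% of Bluewater Trust.
Aggregating (R3): 5.207328% + 0.780312% = 5.98764%.
5.98764% exceeds the 5% threshold by 0.98764 percentage points.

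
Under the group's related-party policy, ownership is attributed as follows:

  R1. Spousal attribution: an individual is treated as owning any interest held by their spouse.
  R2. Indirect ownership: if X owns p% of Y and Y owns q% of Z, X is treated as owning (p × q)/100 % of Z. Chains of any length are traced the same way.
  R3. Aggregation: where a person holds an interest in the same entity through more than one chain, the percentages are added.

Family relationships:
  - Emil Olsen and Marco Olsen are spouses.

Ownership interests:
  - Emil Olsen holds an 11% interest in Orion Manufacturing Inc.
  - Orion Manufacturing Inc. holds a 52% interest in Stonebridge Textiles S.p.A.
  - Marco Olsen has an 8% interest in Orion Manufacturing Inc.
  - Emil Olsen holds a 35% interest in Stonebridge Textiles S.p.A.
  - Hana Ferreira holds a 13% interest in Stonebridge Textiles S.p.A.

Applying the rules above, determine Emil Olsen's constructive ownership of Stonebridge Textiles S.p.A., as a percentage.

44.88%

By spousal attribution (R1), Emil Olsen is treated as also owning Marco Olsen's interest in Orion Manufacturing Inc, giving 11% + 8% = 19%.
Chain via Orion Manufacturing Inc. (R2): 19% × 52% = 9.88% of Stonebridge Textiles S.p.A.
Direct interest in Stonebridge Textiles S.p.A: 35%.
Aggregating (R3): 9.88% + 35% = 44.88%.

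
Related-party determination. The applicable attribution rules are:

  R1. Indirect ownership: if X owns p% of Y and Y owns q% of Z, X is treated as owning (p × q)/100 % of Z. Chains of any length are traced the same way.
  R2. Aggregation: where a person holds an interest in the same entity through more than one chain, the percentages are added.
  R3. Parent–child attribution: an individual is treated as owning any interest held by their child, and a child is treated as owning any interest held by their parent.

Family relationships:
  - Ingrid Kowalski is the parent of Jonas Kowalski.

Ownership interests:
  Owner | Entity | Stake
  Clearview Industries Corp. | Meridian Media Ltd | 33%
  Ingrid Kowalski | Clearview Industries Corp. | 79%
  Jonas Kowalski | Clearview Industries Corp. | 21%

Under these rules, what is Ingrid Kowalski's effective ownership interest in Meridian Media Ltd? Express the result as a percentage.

33%

By parent–child attribution (R3), Ingrid Kowalski is treated as also owning Jonas Kowalski's interest in Clearview Industries Corp, giving 79% + 21% = 100%.
Chain via Clearview Industries Corp. (R1): 100% × 33% = 33% of Meridian Media Ltd.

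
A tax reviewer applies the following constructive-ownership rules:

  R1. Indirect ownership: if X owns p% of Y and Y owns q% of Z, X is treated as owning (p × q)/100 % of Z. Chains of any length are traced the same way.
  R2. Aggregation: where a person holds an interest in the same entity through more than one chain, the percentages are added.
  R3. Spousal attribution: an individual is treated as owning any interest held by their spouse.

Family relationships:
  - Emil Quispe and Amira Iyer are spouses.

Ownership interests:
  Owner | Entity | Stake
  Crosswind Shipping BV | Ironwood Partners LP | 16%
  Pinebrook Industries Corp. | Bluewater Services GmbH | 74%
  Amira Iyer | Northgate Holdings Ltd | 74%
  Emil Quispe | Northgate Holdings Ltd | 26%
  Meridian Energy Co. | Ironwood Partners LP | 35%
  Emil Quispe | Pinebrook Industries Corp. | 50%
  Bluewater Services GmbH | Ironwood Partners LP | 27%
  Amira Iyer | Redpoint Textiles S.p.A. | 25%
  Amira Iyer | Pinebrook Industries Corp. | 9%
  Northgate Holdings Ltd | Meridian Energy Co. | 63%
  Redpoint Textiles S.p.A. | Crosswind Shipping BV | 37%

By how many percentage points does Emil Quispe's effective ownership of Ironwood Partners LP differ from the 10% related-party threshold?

25.3182

By spousal attribution (R3), Emil Quispe is treated as also owning Amira Iyer's interest in Pinebrook Industries Corp, giving 50% + 9% = 59%.
By spousal attribution (R3), Emil Quispe is treated as also owning Amira Iyer's interest in Northgate Holdings Ltd, giving 26% + 74% = 100%.
By spousal attribution (R3), Emil Quispe is treated as owning Amira Iyer's 25% interest in Redpoint Textiles S.p.A.
Chain via Pinebrook Industries Corp. → Bluewater Services GmbH (R1): 59% × 74% × 27% = 11.7882% of Ironwood Partners LP.
Chain via Northgate Holdings Ltd → Meridian Energy Co. (R1): 100% × 63% × 35% = 22.05% of Ironwood Partners LP.
Chain via Redpoint Textiles S.p.A. → Crosswind Shipping BV (R1): 25% × 37% × 16% = 1.48% of Ironwood Partners LP.
Aggregating (R2): 11.7882% + 22.05% + 1.48% = 35.3182%.
35.3182% exceeds the 10% threshold by 25.3182 percentage points.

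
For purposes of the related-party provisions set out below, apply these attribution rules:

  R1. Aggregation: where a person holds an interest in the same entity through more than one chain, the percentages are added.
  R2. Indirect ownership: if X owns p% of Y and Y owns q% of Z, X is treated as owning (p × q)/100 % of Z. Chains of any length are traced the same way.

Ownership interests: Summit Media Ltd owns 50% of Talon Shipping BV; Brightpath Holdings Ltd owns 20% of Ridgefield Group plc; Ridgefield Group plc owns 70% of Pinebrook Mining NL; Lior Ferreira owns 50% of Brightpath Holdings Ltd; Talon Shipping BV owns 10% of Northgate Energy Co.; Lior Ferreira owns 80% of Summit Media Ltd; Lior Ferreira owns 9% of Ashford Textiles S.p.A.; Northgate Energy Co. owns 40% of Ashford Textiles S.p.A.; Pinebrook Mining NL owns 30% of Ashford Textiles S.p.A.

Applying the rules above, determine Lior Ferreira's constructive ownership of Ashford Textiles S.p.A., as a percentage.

Chain via Brightpath Holdings Ltd → Ridgefield Group plc → Pinebrook Mining NL (R2): 50% × 20% × 70% × 30% = 2.1% of Ashford Textiles S.p.A.
Chain via Summit Media Ltd → Talon Shipping BV → Northgate Energy Co. (R2): 80% × 50% × 10% × 40% = 1.6% of Ashford Textiles S.p.A.
Direct interest in Ashford Textiles S.p.A: 9%.
Aggregating (R1): 2.1% + 1.6% + 9% = 12.7%.

12.7%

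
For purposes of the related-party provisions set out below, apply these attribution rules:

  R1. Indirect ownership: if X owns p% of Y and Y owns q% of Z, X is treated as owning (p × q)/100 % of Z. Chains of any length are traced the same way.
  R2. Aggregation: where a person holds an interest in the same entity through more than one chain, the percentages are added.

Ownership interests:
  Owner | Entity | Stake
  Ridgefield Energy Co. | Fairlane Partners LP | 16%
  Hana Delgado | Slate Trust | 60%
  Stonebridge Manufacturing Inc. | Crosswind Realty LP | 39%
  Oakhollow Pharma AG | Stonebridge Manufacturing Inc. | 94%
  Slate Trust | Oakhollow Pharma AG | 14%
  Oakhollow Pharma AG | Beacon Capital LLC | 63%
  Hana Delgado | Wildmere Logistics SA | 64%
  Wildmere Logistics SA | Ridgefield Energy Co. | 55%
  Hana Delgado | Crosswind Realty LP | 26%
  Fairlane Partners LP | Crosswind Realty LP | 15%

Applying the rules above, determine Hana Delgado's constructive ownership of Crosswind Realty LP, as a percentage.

29.92424%

Chain via Slate Trust → Oakhollow Pharma AG → Stonebridge Manufacturing Inc. (R1): 60% × 14% × 94% × 39% = 3.07944% of Crosswind Realty LP.
Chain via Wildmere Logistics SA → Ridgefield Energy Co. → Fairlane Partners LP (R1): 64% × 55% × 16% × 15% = 0.8448% of Crosswind Realty LP.
Direct interest in Crosswind Realty LP: 26%.
Aggregating (R2): 3.07944% + 0.8448% + 26% = 29.92424%.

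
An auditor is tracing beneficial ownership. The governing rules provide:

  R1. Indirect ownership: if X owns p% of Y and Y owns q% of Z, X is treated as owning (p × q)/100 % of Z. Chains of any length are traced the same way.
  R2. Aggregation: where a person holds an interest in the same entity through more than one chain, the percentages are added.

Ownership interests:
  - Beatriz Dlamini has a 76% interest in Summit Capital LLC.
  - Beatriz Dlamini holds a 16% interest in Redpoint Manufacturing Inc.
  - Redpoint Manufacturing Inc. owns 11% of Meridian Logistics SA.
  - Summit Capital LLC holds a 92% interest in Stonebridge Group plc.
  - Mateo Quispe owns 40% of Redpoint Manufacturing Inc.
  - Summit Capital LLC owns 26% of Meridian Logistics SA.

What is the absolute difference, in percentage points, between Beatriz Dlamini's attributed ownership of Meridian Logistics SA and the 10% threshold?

11.52

Chain via Redpoint Manufacturing Inc. (R1): 16% × 11% = 1.76% of Meridian Logistics SA.
Chain via Summit Capital LLC (R1): 76% × 26% = 19.76% of Meridian Logistics SA.
Aggregating (R2): 1.76% + 19.76% = 21.52%.
21.52% exceeds the 10% threshold by 11.52 percentage points.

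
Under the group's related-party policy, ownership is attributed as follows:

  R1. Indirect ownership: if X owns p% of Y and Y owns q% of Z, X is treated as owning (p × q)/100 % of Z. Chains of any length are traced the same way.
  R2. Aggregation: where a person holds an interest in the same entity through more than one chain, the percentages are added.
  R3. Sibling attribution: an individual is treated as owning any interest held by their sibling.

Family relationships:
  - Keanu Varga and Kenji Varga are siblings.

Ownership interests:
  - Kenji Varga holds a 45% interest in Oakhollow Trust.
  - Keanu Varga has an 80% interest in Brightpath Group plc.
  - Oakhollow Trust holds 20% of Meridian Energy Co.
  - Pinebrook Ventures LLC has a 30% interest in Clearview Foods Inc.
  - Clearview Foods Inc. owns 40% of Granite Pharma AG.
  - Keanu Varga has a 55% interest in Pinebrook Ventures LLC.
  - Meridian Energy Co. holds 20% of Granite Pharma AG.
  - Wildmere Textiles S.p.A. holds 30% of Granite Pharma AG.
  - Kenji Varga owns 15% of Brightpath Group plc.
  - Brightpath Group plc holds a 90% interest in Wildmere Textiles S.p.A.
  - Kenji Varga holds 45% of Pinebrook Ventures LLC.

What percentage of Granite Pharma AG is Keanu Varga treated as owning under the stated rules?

By sibling attribution (R3), Keanu Varga is treated as also owning Kenji Varga's interest in Pinebrook Ventures LLC, giving 55% + 45% = 100%.
By sibling attribution (R3), Keanu Varga is treated as also owning Kenji Varga's interest in Brightpath Group plc, giving 80% + 15% = 95%.
By sibling attribution (R3), Keanu Varga is treated as owning Kenji Varga's 45% interest in Oakhollow Trust.
Chain via Pinebrook Ventures LLC → Clearview Foods Inc. (R1): 100% × 30% × 40% = 12% of Granite Pharma AG.
Chain via Brightpath Group plc → Wildmere Textiles S.p.A. (R1): 95% × 90% × 30% = 25.65% of Granite Pharma AG.
Chain via Oakhollow Trust → Meridian Energy Co. (R1): 45% × 20% × 20% = 1.8% of Granite Pharma AG.
Aggregating (R2): 12% + 25.65% + 1.8% = 39.45%.

39.45%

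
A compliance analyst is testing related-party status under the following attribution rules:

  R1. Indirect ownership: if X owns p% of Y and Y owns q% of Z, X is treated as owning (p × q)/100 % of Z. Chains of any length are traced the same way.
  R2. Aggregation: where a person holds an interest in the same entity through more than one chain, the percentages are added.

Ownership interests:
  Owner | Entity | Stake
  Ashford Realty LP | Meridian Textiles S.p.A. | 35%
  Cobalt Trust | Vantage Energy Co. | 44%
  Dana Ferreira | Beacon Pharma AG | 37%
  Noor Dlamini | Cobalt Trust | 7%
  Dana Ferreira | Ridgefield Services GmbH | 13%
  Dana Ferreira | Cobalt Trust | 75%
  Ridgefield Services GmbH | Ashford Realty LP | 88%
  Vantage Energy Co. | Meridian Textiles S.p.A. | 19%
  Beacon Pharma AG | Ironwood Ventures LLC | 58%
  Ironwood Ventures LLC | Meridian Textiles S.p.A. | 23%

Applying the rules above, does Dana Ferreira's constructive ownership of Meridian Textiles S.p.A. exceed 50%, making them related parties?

Chain via Ridgefield Services GmbH → Ashford Realty LP (R1): 13% × 88% × 35% = 4.004% of Meridian Textiles S.p.A.
Chain via Cobalt Trust → Vantage Energy Co. (R1): 75% × 44% × 19% = 6.27% of Meridian Textiles S.p.A.
Chain via Beacon Pharma AG → Ironwood Ventures LLC (R1): 37% × 58% × 23% = 4.9358% of Meridian Textiles S.p.A.
Aggregating (R2): 4.004% + 6.27% + 4.9358% = 15.2098%.
15.2098% does not exceed the 50% threshold, so Dana is not a related party to Meridian Textiles S.p.A.

No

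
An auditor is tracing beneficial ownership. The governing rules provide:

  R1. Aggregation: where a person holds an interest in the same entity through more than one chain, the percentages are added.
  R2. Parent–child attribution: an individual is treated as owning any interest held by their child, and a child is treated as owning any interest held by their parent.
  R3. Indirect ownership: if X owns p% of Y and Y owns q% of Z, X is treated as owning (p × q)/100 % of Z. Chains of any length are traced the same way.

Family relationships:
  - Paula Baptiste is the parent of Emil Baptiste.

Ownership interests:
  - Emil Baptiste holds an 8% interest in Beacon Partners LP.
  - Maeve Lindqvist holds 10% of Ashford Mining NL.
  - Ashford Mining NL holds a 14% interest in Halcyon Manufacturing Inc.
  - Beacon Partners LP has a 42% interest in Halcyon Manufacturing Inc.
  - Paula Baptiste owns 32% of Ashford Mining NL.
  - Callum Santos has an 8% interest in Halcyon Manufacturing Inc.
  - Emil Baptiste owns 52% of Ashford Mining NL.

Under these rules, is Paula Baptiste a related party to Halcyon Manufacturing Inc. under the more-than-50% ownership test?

No

By parent–child attribution (R2), Paula Baptiste is treated as also owning Emil Baptiste's interest in Ashford Mining NL, giving 32% + 52% = 84%.
By parent–child attribution (R2), Paula Baptiste is treated as owning Emil Baptiste's 8% interest in Beacon Partners LP.
Chain via Ashford Mining NL (R3): 84% × 14% = 11.76% of Halcyon Manufacturing Inc.
Chain via Beacon Partners LP (R3): 8% × 42% = 3.36% of Halcyon Manufacturing Inc.
Aggregating (R1): 11.76% + 3.36% = 15.12%.
15.12% does not exceed the 50% threshold, so Paula is not a related party to Halcyon Manufacturing Inc.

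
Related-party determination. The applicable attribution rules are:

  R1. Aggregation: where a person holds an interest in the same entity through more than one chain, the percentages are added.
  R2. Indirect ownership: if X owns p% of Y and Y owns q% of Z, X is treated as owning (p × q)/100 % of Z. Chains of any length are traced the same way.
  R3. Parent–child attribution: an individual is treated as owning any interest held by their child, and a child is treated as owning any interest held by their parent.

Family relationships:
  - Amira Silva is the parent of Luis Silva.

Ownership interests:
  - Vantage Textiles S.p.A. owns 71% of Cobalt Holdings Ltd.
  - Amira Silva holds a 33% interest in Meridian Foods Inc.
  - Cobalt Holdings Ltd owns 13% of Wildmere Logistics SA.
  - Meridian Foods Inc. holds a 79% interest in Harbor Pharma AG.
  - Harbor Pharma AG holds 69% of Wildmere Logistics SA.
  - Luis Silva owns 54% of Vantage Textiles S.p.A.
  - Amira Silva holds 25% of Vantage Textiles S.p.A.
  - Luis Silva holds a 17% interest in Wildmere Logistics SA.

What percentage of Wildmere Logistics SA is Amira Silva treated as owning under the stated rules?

42.28%

By parent–child attribution (R3), Amira Silva is treated as also owning Luis Silva's interest in Vantage Textiles S.p.A, giving 25% + 54% = 79%.
By parent–child attribution (R3), Amira Silva is treated as owning Luis Silva's 17% interest in Wildmere Logistics SA.
Chain via Meridian Foods Inc. → Harbor Pharma AG (R2): 33% × 79% × 69% = 17.9883% of Wildmere Logistics SA.
Chain via Vantage Textiles S.p.A. → Cobalt Holdings Ltd (R2): 79% × 71% × 13% = 7.2917% of Wildmere Logistics SA.
Direct interest in Wildmere Logistics SA: 17%.
Aggregating (R1): 17.9883% + 7.2917% + 17% = 42.28%.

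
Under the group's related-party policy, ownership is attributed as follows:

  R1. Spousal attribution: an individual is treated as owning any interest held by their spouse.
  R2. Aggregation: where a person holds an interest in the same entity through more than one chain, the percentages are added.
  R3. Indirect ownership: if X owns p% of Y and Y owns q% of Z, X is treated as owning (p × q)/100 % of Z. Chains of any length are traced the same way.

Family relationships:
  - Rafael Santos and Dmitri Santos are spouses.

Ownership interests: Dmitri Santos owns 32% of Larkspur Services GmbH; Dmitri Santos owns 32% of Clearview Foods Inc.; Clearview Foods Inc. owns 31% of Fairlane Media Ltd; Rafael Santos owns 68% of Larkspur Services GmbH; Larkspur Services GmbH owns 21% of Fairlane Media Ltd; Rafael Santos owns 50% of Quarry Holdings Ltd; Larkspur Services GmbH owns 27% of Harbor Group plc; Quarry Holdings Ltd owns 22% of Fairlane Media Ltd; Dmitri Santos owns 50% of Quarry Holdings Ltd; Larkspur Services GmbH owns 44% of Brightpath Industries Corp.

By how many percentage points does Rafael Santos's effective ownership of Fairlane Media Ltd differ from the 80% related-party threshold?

By spousal attribution (R1), Rafael Santos is treated as also owning Dmitri Santos's interest in Quarry Holdings Ltd, giving 50% + 50% = 100%.
By spousal attribution (R1), Rafael Santos is treated as also owning Dmitri Santos's interest in Larkspur Services GmbH, giving 68% + 32% = 100%.
By spousal attribution (R1), Rafael Santos is treated as owning Dmitri Santos's 32% interest in Clearview Foods Inc.
Chain via Quarry Holdings Ltd (R3): 100% × 22% = 22% of Fairlane Media Ltd.
Chain via Larkspur Services GmbH (R3): 100% × 21% = 21% of Fairlane Media Ltd.
Chain via Clearview Foods Inc. (R3): 32% × 31% = 9.92% of Fairlane Media Ltd.
Aggregating (R2): 22% + 21% + 9.92% = 52.92%.
52.92% falls short of the 80% threshold by 27.08 percentage points.

27.08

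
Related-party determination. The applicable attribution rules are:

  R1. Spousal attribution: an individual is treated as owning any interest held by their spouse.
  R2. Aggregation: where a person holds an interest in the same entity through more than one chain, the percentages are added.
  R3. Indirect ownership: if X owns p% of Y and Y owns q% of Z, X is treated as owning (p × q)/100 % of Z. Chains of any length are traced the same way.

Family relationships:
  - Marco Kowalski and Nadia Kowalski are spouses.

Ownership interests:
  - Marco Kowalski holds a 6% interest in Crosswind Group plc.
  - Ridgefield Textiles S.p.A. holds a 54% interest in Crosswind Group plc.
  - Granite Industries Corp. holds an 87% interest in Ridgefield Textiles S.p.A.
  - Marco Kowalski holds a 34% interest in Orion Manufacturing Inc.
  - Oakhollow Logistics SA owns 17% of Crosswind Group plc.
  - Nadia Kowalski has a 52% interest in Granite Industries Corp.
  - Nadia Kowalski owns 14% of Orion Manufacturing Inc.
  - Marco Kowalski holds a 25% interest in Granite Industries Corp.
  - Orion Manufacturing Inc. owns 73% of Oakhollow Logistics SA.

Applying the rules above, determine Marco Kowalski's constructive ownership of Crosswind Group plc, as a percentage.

By spousal attribution (R1), Marco Kowalski is treated as also owning Nadia Kowalski's interest in Orion Manufacturing Inc, giving 34% + 14% = 48%.
By spousal attribution (R1), Marco Kowalski is treated as also owning Nadia Kowalski's interest in Granite Industries Corp, giving 25% + 52% = 77%.
Chain via Orion Manufacturing Inc. → Oakhollow Logistics SA (R3): 48% × 73% × 17% = 5.9568% of Crosswind Group plc.
Chain via Granite Industries Corp. → Ridgefield Textiles S.p.A. (R3): 77% × 87% × 54% = 36.1746% of Crosswind Group plc.
Direct interest in Crosswind Group plc: 6%.
Aggregating (R2): 5.9568% + 36.1746% + 6% = 48.1314%.

48.1314%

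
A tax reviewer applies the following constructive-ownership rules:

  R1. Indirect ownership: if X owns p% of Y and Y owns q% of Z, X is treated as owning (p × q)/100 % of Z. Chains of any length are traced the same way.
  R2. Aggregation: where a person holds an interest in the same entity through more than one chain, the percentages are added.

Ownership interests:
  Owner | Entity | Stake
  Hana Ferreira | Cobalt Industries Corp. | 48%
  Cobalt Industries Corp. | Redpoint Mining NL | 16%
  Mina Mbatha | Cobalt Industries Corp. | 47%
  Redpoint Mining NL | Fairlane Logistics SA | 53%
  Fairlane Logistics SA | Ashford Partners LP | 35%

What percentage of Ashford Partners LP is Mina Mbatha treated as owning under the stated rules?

Chain via Cobalt Industries Corp. → Redpoint Mining NL → Fairlane Logistics SA (R1): 47% × 16% × 53% × 35% = 1.39496% of Ashford Partners LP.

1.39496%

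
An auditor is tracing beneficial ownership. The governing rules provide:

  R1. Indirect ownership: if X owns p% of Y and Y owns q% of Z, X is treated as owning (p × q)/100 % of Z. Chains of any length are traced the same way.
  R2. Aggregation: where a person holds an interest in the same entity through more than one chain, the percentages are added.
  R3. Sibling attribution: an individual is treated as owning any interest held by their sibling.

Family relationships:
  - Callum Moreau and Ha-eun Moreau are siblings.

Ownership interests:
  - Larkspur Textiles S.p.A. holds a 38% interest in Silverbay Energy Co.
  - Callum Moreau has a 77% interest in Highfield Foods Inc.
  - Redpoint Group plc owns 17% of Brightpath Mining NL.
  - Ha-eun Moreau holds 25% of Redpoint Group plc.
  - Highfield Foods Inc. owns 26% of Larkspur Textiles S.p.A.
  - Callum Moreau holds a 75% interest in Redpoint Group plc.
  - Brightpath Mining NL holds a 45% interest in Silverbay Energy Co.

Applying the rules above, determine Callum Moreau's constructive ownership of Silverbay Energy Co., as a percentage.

By sibling attribution (R3), Callum Moreau is treated as also owning Ha-eun Moreau's interest in Redpoint Group plc, giving 75% + 25% = 100%.
Chain via Highfield Foods Inc. → Larkspur Textiles S.p.A. (R1): 77% × 26% × 38% = 7.6076% of Silverbay Energy Co.
Chain via Redpoint Group plc → Brightpath Mining NL (R1): 100% × 17% × 45% = 7.65% of Silverbay Energy Co.
Aggregating (R2): 7.6076% + 7.65% = 15.2576%.

15.2576%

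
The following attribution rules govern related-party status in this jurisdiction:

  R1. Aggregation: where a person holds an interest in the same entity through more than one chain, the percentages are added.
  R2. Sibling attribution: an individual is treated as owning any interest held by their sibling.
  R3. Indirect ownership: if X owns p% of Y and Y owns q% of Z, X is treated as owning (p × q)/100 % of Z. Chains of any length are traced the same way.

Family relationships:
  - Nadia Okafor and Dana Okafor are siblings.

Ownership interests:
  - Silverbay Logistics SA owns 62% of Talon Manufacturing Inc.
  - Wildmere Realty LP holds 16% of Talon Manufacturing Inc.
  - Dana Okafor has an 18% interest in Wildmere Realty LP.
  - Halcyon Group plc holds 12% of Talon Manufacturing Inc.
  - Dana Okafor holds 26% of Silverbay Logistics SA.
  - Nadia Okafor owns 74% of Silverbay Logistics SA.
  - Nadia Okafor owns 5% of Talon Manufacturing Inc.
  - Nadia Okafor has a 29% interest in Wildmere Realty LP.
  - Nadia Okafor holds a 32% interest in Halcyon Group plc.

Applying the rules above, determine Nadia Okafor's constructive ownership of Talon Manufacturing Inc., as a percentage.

78.36%

By sibling attribution (R2), Nadia Okafor is treated as also owning Dana Okafor's interest in Wildmere Realty LP, giving 29% + 18% = 47%.
By sibling attribution (R2), Nadia Okafor is treated as also owning Dana Okafor's interest in Silverbay Logistics SA, giving 74% + 26% = 100%.
Chain via Wildmere Realty LP (R3): 47% × 16% = 7.52% of Talon Manufacturing Inc.
Chain via Halcyon Group plc (R3): 32% × 12% = 3.84% of Talon Manufacturing Inc.
Chain via Silverbay Logistics SA (R3): 100% × 62% = 62% of Talon Manufacturing Inc.
Direct interest in Talon Manufacturing Inc: 5%.
Aggregating (R1): 7.52% + 3.84% + 62% + 5% = 78.36%.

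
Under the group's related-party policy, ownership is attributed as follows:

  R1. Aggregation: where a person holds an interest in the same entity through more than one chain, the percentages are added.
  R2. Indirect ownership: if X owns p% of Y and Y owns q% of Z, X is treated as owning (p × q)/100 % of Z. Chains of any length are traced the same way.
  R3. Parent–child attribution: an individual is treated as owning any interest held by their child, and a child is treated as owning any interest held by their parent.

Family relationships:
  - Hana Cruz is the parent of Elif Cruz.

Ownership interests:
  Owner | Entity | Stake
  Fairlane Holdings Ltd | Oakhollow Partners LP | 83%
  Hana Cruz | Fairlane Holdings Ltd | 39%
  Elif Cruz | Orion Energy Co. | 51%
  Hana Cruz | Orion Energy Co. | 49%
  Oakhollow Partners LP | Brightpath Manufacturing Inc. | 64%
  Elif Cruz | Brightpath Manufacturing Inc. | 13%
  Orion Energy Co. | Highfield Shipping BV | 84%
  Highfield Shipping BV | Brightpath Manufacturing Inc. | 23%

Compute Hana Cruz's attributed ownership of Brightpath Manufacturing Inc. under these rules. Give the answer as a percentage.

53.0368%

By parent–child attribution (R3), Hana Cruz is treated as also owning Elif Cruz's interest in Orion Energy Co, giving 49% + 51% = 100%.
By parent–child attribution (R3), Hana Cruz is treated as owning Elif Cruz's 13% interest in Brightpath Manufacturing Inc.
Chain via Fairlane Holdings Ltd → Oakhollow Partners LP (R2): 39% × 83% × 64% = 20.7168% of Brightpath Manufacturing Inc.
Chain via Orion Energy Co. → Highfield Shipping BV (R2): 100% × 84% × 23% = 19.32% of Brightpath Manufacturing Inc.
Direct interest in Brightpath Manufacturing Inc: 13%.
Aggregating (R1): 20.7168% + 19.32% + 13% = 53.0368%.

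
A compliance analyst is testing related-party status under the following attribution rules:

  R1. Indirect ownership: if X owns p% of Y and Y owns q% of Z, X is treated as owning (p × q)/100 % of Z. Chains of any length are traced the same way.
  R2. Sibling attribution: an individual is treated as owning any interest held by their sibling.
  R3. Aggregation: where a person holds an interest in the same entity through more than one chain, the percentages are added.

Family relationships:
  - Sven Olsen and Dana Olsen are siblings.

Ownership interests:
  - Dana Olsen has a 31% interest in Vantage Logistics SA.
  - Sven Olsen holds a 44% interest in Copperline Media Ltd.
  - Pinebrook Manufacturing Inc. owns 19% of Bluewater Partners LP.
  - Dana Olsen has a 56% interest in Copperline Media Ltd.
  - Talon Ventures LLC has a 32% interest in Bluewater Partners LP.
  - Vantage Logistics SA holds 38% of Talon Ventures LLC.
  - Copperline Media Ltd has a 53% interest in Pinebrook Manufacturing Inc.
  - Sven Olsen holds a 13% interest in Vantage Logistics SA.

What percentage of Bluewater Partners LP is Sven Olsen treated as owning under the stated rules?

By sibling attribution (R2), Sven Olsen is treated as also owning Dana Olsen's interest in Vantage Logistics SA, giving 13% + 31% = 44%.
By sibling attribution (R2), Sven Olsen is treated as also owning Dana Olsen's interest in Copperline Media Ltd, giving 44% + 56% = 100%.
Chain via Vantage Logistics SA → Talon Ventures LLC (R1): 44% × 38% × 32% = 5.3504% of Bluewater Partners LP.
Chain via Copperline Media Ltd → Pinebrook Manufacturing Inc. (R1): 100% × 53% × 19% = 10.07% of Bluewater Partners LP.
Aggregating (R3): 5.3504% + 10.07% = 15.4204%.

15.4204%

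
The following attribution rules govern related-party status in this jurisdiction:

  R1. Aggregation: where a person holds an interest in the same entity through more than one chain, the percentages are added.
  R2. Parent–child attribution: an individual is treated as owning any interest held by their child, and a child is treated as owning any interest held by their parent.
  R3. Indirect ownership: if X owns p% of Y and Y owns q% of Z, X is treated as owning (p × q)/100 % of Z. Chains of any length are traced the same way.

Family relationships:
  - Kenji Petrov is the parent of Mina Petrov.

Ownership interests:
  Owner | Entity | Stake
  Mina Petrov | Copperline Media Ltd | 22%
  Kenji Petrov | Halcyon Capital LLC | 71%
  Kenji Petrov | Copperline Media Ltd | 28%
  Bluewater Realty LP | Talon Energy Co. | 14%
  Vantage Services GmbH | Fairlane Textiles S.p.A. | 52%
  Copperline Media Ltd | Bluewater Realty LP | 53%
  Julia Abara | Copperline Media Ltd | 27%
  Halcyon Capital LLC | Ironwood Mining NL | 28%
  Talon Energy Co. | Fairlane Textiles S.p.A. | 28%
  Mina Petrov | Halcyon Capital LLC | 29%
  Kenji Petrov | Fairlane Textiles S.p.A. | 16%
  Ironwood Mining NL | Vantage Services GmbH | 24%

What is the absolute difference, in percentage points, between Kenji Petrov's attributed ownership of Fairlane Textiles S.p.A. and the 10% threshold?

10.5332

By parent–child attribution (R2), Kenji Petrov is treated as also owning Mina Petrov's interest in Copperline Media Ltd, giving 28% + 22% = 50%.
By parent–child attribution (R2), Kenji Petrov is treated as also owning Mina Petrov's interest in Halcyon Capital LLC, giving 71% + 29% = 100%.
Chain via Copperline Media Ltd → Bluewater Realty LP → Talon Energy Co. (R3): 50% × 53% × 14% × 28% = 1.0388% of Fairlane Textiles S.p.A.
Chain via Halcyon Capital LLC → Ironwood Mining NL → Vantage Services GmbH (R3): 100% × 28% × 24% × 52% = 3.4944% of Fairlane Textiles S.p.A.
Direct interest in Fairlane Textiles S.p.A: 16%.
Aggregating (R1): 1.0388% + 3.4944% + 16% = 20.5332%.
20.5332% exceeds the 10% threshold by 10.5332 percentage points.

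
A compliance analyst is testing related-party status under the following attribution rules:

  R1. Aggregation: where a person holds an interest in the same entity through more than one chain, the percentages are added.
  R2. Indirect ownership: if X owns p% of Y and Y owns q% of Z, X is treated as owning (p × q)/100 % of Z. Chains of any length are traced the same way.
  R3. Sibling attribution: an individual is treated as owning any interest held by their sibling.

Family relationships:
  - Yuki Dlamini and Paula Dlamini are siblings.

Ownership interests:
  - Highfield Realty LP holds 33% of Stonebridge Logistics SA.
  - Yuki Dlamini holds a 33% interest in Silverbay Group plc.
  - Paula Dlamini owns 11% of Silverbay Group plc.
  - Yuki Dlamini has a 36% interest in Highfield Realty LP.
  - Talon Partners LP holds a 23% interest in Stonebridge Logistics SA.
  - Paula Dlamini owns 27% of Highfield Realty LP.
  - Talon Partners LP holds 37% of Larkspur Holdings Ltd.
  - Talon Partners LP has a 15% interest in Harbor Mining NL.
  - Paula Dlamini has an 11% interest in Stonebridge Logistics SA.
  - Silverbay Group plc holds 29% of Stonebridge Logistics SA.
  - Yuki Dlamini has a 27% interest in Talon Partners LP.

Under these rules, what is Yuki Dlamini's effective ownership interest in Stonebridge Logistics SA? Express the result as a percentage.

By sibling attribution (R3), Yuki Dlamini is treated as also owning Paula Dlamini's interest in Highfield Realty LP, giving 36% + 27% = 63%.
By sibling attribution (R3), Yuki Dlamini is treated as also owning Paula Dlamini's interest in Silverbay Group plc, giving 33% + 11% = 44%.
By sibling attribution (R3), Yuki Dlamini is treated as owning Paula Dlamini's 11% interest in Stonebridge Logistics SA.
Chain via Highfield Realty LP (R2): 63% × 33% = 20.79% of Stonebridge Logistics SA.
Chain via Silverbay Group plc (R2): 44% × 29% = 12.76% of Stonebridge Logistics SA.
Chain via Talon Partners LP (R2): 27% × 23% = 6.21% of Stonebridge Logistics SA.
Direct interest in Stonebridge Logistics SA: 11%.
Aggregating (R1): 20.79% + 12.76% + 6.21% + 11% = 50.76%.

50.76%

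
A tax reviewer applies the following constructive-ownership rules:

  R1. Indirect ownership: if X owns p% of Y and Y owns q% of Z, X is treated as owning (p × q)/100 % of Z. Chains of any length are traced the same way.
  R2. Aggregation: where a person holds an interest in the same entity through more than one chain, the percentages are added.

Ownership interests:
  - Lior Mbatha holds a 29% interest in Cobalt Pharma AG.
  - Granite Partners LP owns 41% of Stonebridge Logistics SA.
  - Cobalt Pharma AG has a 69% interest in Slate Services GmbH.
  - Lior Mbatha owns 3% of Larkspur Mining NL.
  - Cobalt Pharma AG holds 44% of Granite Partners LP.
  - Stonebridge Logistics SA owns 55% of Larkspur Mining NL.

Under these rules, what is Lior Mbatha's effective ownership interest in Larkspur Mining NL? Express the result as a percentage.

5.87738%

Chain via Cobalt Pharma AG → Granite Partners LP → Stonebridge Logistics SA (R1): 29% × 44% × 41% × 55% = 2.87738% of Larkspur Mining NL.
Direct interest in Larkspur Mining NL: 3%.
Aggregating (R2): 2.87738% + 3% = 5.87738%.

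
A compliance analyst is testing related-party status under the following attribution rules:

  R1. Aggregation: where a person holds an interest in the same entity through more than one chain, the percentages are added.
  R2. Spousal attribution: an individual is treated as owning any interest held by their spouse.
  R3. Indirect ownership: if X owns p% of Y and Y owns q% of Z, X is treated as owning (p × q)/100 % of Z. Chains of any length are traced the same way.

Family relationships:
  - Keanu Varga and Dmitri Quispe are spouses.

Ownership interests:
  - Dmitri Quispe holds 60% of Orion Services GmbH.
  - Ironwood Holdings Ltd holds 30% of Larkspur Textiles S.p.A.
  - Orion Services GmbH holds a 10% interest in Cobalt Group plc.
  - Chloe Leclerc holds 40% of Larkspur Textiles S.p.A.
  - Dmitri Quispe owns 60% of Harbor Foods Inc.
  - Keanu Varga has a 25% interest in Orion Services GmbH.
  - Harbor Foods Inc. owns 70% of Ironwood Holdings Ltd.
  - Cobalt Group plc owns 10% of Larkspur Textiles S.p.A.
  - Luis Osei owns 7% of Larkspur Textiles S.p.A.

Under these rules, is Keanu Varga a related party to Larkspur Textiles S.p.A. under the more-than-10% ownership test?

By spousal attribution (R2), Keanu Varga is treated as also owning Dmitri Quispe's interest in Orion Services GmbH, giving 25% + 60% = 85%.
By spousal attribution (R2), Keanu Varga is treated as owning Dmitri Quispe's 60% interest in Harbor Foods Inc.
Chain via Orion Services GmbH → Cobalt Group plc (R3): 85% × 10% × 10% = 0.85% of Larkspur Textiles S.p.A.
Chain via Harbor Foods Inc. → Ironwood Holdings Ltd (R3): 60% × 70% × 30% = 12.6% of Larkspur Textiles S.p.A.
Aggregating (R1): 0.85% + 12.6% = 13.45%.
13.45% exceeds the 10% threshold, so Keanu is a related party to Larkspur Textiles S.p.A.

Yes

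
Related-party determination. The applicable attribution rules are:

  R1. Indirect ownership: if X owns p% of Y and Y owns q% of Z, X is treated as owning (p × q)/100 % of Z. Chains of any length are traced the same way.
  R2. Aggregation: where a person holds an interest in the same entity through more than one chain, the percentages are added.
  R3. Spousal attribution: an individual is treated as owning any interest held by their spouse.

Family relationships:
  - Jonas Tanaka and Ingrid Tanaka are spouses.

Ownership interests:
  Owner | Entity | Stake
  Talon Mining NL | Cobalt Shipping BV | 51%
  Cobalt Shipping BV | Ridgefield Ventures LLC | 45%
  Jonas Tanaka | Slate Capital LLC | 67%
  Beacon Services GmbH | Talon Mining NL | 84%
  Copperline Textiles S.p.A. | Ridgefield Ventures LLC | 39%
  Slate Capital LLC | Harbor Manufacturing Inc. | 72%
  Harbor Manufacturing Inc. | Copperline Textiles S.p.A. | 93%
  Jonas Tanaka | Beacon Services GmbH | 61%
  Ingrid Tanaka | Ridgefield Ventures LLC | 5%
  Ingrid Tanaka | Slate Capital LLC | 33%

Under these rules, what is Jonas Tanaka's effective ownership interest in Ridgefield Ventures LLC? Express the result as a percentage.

By spousal attribution (R3), Jonas Tanaka is treated as also owning Ingrid Tanaka's interest in Slate Capital LLC, giving 67% + 33% = 100%.
By spousal attribution (R3), Jonas Tanaka is treated as owning Ingrid Tanaka's 5% interest in Ridgefield Ventures LLC.
Chain via Beacon Services GmbH → Talon Mining NL → Cobalt Shipping BV (R1): 61% × 84% × 51% × 45% = 11.75958% of Ridgefield Ventures LLC.
Chain via Slate Capital LLC → Harbor Manufacturing Inc. → Copperline Textiles S.p.A. (R1): 100% × 72% × 93% × 39% = 26.1144% of Ridgefield Ventures LLC.
Direct interest in Ridgefield Ventures LLC: 5%.
Aggregating (R2): 11.75958% + 26.1144% + 5% = 42.87398%.

42.87398%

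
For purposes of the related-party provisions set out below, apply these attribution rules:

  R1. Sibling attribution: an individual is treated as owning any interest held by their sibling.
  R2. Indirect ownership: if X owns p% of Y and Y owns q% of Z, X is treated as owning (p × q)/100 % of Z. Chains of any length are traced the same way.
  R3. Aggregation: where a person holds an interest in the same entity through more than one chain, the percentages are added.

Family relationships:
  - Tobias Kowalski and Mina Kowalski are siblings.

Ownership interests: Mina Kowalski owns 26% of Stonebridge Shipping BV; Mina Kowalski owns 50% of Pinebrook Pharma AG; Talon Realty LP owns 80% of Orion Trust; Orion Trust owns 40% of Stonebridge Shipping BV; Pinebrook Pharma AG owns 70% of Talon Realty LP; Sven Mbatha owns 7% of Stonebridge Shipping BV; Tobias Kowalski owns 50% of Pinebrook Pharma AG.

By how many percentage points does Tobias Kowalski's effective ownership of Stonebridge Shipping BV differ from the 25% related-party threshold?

23.4

By sibling attribution (R1), Tobias Kowalski is treated as also owning Mina Kowalski's interest in Pinebrook Pharma AG, giving 50% + 50% = 100%.
By sibling attribution (R1), Tobias Kowalski is treated as owning Mina Kowalski's 26% interest in Stonebridge Shipping BV.
Chain via Pinebrook Pharma AG → Talon Realty LP → Orion Trust (R2): 100% × 70% × 80% × 40% = 22.4% of Stonebridge Shipping BV.
Direct interest in Stonebridge Shipping BV: 26%.
Aggregating (R3): 22.4% + 26% = 48.4%.
48.4% exceeds the 25% threshold by 23.4 percentage points.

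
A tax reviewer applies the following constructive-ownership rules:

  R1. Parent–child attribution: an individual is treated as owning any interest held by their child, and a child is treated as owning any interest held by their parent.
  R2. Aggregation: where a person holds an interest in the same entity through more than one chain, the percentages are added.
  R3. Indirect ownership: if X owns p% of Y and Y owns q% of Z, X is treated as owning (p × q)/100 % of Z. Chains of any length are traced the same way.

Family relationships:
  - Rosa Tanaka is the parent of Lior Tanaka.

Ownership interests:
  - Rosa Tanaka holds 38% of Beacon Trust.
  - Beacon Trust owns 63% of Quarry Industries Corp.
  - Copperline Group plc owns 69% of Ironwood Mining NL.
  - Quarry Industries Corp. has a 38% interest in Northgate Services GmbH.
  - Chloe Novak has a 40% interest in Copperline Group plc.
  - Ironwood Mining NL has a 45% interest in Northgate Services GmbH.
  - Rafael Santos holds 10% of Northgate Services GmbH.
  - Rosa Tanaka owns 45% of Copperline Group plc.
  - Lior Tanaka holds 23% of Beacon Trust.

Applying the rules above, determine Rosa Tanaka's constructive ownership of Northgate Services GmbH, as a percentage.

28.5759%

By parent–child attribution (R1), Rosa Tanaka is treated as also owning Lior Tanaka's interest in Beacon Trust, giving 38% + 23% = 61%.
Chain via Copperline Group plc → Ironwood Mining NL (R3): 45% × 69% × 45% = 13.9725% of Northgate Services GmbH.
Chain via Beacon Trust → Quarry Industries Corp. (R3): 61% × 63% × 38% = 14.6034% of Northgate Services GmbH.
Aggregating (R2): 13.9725% + 14.6034% = 28.5759%.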